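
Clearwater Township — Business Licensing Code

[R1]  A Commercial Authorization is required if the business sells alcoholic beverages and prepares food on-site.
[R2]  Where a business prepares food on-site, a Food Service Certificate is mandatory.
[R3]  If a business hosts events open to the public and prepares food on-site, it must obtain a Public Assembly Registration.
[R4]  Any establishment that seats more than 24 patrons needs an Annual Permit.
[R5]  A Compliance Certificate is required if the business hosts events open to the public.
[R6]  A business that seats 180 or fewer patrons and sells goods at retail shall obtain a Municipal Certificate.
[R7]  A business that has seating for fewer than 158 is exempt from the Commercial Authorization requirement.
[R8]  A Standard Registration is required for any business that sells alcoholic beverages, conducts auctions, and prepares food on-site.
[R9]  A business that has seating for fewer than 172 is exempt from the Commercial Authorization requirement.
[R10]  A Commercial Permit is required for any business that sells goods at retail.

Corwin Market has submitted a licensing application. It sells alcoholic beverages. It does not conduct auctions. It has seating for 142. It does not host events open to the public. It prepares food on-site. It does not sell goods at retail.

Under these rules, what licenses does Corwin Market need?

Annual Permit, Food Service Certificate

[R1] sells alcoholic beverages; prepares food on-site → Commercial Authorization required.
[R2] prepares food on-site → Food Service Certificate required.
[R3] does not host events open to the public; prepares food on-site → Public Assembly Registration not required.
[R4] seating 142 > 24 → Annual Permit required.
[R5] does not host events open to the public → Compliance Certificate not required.
[R6] seating 142 ≤ 180; does not sell goods at retail → Municipal Certificate not required.
[R7] seating 142 < 158 → exempt from Commercial Authorization.
[R8] sells alcoholic beverages; does not conduct auctions; prepares food on-site → Standard Registration not required.
[R9] seating 142 < 172 → exempt from Commercial Authorization.
[R10] does not sell goods at retail → Commercial Permit not required.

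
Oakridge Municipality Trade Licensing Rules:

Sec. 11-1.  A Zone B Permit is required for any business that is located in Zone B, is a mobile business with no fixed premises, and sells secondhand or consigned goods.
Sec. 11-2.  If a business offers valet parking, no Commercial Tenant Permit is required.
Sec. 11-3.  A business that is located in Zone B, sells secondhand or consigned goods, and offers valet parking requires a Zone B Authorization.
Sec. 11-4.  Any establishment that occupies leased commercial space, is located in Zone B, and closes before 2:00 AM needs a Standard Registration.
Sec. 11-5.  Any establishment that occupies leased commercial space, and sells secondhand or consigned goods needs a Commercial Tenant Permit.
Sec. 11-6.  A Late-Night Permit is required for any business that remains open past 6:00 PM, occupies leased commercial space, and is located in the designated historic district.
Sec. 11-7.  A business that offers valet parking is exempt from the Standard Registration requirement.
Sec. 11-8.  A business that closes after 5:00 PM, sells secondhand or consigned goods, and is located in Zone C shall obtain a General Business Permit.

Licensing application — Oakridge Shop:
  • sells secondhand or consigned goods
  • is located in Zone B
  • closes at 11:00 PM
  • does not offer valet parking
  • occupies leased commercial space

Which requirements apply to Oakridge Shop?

Sec. 11-1. is located in Zone B; occupies leased commercial space (not: is a mobile business with no fixed premises); sells secondhand or consigned goods → Zone B Permit not required.
Sec. 11-2. does not offer valet parking → Commercial Tenant Permit exemption does not apply.
Sec. 11-3. is located in Zone B; sells secondhand or consigned goods; does not offer valet parking → Zone B Authorization not required.
Sec. 11-4. occupies leased commercial space; is located in Zone B; closes 11:00 PM, at/before 2:00 AM → Standard Registration required.
Sec. 11-5. occupies leased commercial space; sells secondhand or consigned goods → Commercial Tenant Permit required.
Sec. 11-6. closes 11:00 PM, after 6:00 PM; occupies leased commercial space; is located in Zone B (not: is located in the designated historic district) → Late-Night Permit not required.
Sec. 11-7. does not offer valet parking → Standard Registration exemption does not apply.
Sec. 11-8. closes 11:00 PM, after 5:00 PM; sells secondhand or consigned goods; is located in Zone B (not: is located in Zone C) → General Business Permit not required.

Commercial Tenant Permit, Standard Registration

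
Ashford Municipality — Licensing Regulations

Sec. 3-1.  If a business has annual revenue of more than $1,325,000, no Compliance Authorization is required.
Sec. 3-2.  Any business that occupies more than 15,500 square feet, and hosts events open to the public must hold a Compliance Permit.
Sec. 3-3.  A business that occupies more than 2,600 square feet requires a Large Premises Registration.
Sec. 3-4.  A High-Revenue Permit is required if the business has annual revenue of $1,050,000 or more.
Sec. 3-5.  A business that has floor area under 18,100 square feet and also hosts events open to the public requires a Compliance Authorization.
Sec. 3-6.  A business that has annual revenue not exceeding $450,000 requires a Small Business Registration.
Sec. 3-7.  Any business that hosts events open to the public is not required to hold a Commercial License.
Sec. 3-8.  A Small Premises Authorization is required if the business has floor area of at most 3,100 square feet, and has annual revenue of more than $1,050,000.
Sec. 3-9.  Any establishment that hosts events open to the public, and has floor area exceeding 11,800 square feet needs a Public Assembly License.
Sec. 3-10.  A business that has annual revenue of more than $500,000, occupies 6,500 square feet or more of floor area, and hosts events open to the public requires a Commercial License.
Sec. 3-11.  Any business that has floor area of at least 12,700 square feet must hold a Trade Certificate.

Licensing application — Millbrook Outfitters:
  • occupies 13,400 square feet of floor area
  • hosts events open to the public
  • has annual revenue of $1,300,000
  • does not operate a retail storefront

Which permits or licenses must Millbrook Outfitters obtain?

Compliance Authorization, High-Revenue Permit, Large Premises Registration, Public Assembly License, Trade Certificate

Sec. 3-1. revenue $1,300,000 ≤ $1,325,000 → Compliance Authorization exemption does not apply.
Sec. 3-2. floor area 13,400 square feet ≤ 15,500 square feet; hosts events open to the public → Compliance Permit not required.
Sec. 3-3. floor area 13,400 square feet > 2,600 square feet → Large Premises Registration required.
Sec. 3-4. revenue $1,300,000 ≥ $1,050,000 → High-Revenue Permit required.
Sec. 3-5. floor area 13,400 square feet < 18,100 square feet; hosts events open to the public → Compliance Authorization required.
Sec. 3-6. revenue $1,300,000 > $450,000 → Small Business Registration not required.
Sec. 3-7. hosts events open to the public → exempt from Commercial License.
Sec. 3-8. floor area 13,400 square feet > 3,100 square feet; revenue $1,300,000 > $1,050,000 → Small Premises Authorization not required.
Sec. 3-9. hosts events open to the public; floor area 13,400 square feet > 11,800 square feet → Public Assembly License required.
Sec. 3-10. revenue $1,300,000 > $500,000; floor area 13,400 square feet ≥ 6,500 square feet; hosts events open to the public → Commercial License required.
Sec. 3-11. floor area 13,400 square feet ≥ 12,700 square feet → Trade Certificate required.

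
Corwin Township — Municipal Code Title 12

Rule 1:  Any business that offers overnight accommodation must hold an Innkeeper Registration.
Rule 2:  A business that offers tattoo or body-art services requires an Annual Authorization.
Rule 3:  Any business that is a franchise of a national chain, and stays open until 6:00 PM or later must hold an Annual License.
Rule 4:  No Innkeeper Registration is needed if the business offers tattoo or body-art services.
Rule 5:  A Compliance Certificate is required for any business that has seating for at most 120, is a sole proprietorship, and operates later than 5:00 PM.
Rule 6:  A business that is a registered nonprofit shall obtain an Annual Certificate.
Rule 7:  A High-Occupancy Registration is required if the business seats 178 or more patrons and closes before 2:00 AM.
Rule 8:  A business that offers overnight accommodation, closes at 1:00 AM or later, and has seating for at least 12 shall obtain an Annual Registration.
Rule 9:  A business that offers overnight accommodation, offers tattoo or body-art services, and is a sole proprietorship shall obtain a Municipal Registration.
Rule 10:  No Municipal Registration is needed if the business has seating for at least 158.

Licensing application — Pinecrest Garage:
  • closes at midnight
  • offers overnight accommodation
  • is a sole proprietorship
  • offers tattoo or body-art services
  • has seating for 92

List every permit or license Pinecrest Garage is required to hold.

Rule 1: offers overnight accommodation → Innkeeper Registration required.
Rule 2: offers tattoo or body-art services → Annual Authorization required.
Rule 3: is a sole proprietorship (not: is a franchise of a national chain); closes midnight, after 6:00 PM → Annual License not required.
Rule 4: offers tattoo or body-art services → exempt from Innkeeper Registration.
Rule 5: seating 92 ≤ 120; is a sole proprietorship; closes midnight, after 5:00 PM → Compliance Certificate required.
Rule 6: is a sole proprietorship (not: is a registered nonprofit) → Annual Certificate not required.
Rule 7: seating 92 < 178; closes midnight, at/before 2:00 AM → High-Occupancy Registration not required.
Rule 8: offers overnight accommodation; closes midnight, at/before 1:00 AM; seating 92 ≥ 12 → Annual Registration not required.
Rule 9: offers overnight accommodation; offers tattoo or body-art services; is a sole proprietorship → Municipal Registration required.
Rule 10: seating 92 < 158 → Municipal Registration exemption does not apply.

Annual Authorization, Compliance Certificate, Municipal Registration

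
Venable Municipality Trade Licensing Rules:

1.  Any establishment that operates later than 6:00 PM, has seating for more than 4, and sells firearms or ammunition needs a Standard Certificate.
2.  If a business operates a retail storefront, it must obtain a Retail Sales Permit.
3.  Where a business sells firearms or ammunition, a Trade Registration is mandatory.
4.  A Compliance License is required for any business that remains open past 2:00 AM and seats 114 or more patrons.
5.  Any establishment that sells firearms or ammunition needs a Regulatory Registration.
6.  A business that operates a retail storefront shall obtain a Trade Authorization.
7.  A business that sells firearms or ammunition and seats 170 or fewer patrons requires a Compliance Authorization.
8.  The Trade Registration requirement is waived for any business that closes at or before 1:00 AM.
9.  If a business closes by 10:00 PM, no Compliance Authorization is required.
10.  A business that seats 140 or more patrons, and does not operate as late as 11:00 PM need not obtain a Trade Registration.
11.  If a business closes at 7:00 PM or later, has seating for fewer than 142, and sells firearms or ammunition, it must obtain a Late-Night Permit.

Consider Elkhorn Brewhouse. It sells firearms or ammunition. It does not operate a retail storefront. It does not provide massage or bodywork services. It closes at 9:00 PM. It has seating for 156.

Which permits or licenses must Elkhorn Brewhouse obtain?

1. closes 9:00 PM, after 6:00 PM; seating 156 > 4; sells firearms or ammunition → Standard Certificate required.
2. does not operate a retail storefront → Retail Sales Permit not required.
3. sells firearms or ammunition → Trade Registration required.
4. closes 9:00 PM, at/before 2:00 AM; seating 156 ≥ 114 → Compliance License not required.
5. sells firearms or ammunition → Regulatory Registration required.
6. does not operate a retail storefront → Trade Authorization not required.
7. sells firearms or ammunition; seating 156 ≤ 170 → Compliance Authorization required.
8. closes 9:00 PM, at/before 1:00 AM → exempt from Trade Registration.
9. closes 9:00 PM, at/before 10:00 PM → exempt from Compliance Authorization.
10. seating 156 ≥ 140; closes 9:00 PM, at/before 11:00 PM → exempt from Trade Registration.
11. closes 9:00 PM, after 7:00 PM; seating 156 ≥ 142; sells firearms or ammunition → Late-Night Permit not required.

Regulatory Registration, Standard Certificate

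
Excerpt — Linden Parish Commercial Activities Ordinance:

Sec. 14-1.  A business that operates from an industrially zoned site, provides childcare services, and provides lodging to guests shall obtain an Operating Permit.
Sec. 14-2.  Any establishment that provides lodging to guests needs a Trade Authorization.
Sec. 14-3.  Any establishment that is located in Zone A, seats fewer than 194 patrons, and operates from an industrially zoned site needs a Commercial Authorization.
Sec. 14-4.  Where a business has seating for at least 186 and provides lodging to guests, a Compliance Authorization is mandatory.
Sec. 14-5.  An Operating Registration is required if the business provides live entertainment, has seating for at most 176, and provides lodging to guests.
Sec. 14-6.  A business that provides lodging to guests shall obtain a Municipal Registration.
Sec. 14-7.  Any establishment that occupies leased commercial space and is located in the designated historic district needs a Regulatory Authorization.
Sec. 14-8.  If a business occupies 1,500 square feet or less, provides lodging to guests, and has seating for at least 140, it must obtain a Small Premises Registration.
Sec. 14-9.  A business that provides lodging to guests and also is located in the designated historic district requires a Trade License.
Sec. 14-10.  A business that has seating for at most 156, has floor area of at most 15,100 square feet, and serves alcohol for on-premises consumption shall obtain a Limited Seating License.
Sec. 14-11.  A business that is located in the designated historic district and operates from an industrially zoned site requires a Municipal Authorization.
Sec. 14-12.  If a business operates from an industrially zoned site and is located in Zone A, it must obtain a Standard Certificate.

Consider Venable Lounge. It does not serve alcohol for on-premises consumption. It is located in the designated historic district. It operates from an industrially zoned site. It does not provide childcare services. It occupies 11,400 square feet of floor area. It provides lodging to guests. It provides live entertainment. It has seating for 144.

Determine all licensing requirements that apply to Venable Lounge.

Municipal Authorization, Municipal Registration, Operating Registration, Trade Authorization, Trade License

Sec. 14-1. operates from an industrially zoned site; does not provide childcare services; provides lodging to guests → Operating Permit not required.
Sec. 14-2. provides lodging to guests → Trade Authorization required.
Sec. 14-3. is located in the designated historic district (not: is located in Zone A); seating 144 < 194; operates from an industrially zoned site → Commercial Authorization not required.
Sec. 14-4. seating 144 < 186; provides lodging to guests → Compliance Authorization not required.
Sec. 14-5. provides live entertainment; seating 144 ≤ 176; provides lodging to guests → Operating Registration required.
Sec. 14-6. provides lodging to guests → Municipal Registration required.
Sec. 14-7. operates from an industrially zoned site (not: occupies leased commercial space); is located in the designated historic district → Regulatory Authorization not required.
Sec. 14-8. floor area 11,400 square feet > 1,500 square feet; provides lodging to guests; seating 144 ≥ 140 → Small Premises Registration not required.
Sec. 14-9. provides lodging to guests; is located in the designated historic district → Trade License required.
Sec. 14-10. seating 144 ≤ 156; floor area 11,400 square feet ≤ 15,100 square feet; does not serve alcohol for on-premises consumption → Limited Seating License not required.
Sec. 14-11. is located in the designated historic district; operates from an industrially zoned site → Municipal Authorization required.
Sec. 14-12. operates from an industrially zoned site; is located in the designated historic district (not: is located in Zone A) → Standard Certificate not required.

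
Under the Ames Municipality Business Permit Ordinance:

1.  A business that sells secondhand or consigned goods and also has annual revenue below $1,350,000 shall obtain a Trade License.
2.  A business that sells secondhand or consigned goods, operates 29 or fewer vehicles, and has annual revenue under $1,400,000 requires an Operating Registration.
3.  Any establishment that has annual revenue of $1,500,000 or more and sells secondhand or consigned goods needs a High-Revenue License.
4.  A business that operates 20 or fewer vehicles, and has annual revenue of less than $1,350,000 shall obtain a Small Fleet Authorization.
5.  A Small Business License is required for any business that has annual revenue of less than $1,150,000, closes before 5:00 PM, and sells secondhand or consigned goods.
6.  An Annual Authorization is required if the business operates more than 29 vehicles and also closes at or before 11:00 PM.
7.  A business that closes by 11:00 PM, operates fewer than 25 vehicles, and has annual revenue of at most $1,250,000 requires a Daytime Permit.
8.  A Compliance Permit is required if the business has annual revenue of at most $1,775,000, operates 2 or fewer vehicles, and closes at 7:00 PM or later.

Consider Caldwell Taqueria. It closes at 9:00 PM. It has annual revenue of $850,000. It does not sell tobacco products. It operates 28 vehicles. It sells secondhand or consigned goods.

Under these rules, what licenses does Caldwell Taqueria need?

1. sells secondhand or consigned goods; revenue $850,000 < $1,350,000 → Trade License required.
2. sells secondhand or consigned goods; vehicles 28 ≤ 29; revenue $850,000 < $1,400,000 → Operating Registration required.
3. revenue $850,000 < $1,500,000; sells secondhand or consigned goods → High-Revenue License not required.
4. vehicles 28 > 20; revenue $850,000 < $1,350,000 → Small Fleet Authorization not required.
5. revenue $850,000 < $1,150,000; closes 9:00 PM, after 5:00 PM; sells secondhand or consigned goods → Small Business License not required.
6. vehicles 28 ≤ 29; closes 9:00 PM, at/before 11:00 PM → Annual Authorization not required.
7. closes 9:00 PM, at/before 11:00 PM; vehicles 28 ≥ 25; revenue $850,000 ≤ $1,250,000 → Daytime Permit not required.
8. revenue $850,000 ≤ $1,775,000; vehicles 28 > 2; closes 9:00 PM, after 7:00 PM → Compliance Permit not required.

Operating Registration, Trade License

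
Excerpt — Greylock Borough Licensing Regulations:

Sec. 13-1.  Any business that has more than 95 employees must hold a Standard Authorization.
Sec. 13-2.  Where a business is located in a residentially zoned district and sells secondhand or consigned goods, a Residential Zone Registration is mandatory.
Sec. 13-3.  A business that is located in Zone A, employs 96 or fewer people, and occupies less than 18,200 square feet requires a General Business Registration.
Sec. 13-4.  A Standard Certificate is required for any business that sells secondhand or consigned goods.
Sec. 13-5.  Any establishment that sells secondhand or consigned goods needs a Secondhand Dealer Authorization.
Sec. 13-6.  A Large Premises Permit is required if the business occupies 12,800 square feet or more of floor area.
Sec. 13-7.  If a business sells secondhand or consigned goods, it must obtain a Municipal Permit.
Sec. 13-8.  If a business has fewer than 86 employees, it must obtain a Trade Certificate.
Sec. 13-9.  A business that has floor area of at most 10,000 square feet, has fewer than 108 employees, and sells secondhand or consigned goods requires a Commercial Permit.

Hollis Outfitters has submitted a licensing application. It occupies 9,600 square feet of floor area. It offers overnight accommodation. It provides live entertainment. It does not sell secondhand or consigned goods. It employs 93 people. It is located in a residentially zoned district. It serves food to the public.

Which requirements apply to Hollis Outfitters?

None

Sec. 13-1. employees 93 ≤ 95 → Standard Authorization not required.
Sec. 13-2. is located in a residentially zoned district; does not sell secondhand or consigned goods → Residential Zone Registration not required.
Sec. 13-3. is located in a residentially zoned district (not: is located in Zone A); employees 93 ≤ 96; floor area 9,600 square feet < 18,200 square feet → General Business Registration not required.
Sec. 13-4. does not sell secondhand or consigned goods → Standard Certificate not required.
Sec. 13-5. does not sell secondhand or consigned goods → Secondhand Dealer Authorization not required.
Sec. 13-6. floor area 9,600 square feet < 12,800 square feet → Large Premises Permit not required.
Sec. 13-7. does not sell secondhand or consigned goods → Municipal Permit not required.
Sec. 13-8. employees 93 ≥ 86 → Trade Certificate not required.
Sec. 13-9. floor area 9,600 square feet ≤ 10,000 square feet; employees 93 < 108; does not sell secondhand or consigned goods → Commercial Permit not required.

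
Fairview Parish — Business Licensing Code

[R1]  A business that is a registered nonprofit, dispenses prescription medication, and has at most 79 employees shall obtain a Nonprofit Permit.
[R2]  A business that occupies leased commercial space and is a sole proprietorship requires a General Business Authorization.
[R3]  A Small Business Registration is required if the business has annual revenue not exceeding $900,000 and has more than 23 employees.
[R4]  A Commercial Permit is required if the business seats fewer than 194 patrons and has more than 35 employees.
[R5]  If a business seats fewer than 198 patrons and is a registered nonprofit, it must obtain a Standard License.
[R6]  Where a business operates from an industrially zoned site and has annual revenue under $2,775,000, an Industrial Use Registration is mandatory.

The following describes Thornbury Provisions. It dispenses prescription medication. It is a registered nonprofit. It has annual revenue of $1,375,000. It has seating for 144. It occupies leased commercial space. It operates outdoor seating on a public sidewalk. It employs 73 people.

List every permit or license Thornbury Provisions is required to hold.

[R1] is a registered nonprofit; dispenses prescription medication; employees 73 ≤ 79 → Nonprofit Permit required.
[R2] occupies leased commercial space; is a registered nonprofit (not: is a sole proprietorship) → General Business Authorization not required.
[R3] revenue $1,375,000 > $900,000; employees 73 > 23 → Small Business Registration not required.
[R4] seating 144 < 194; employees 73 > 35 → Commercial Permit required.
[R5] seating 144 < 198; is a registered nonprofit → Standard License required.
[R6] occupies leased commercial space (not: operates from an industrially zoned site); revenue $1,375,000 < $2,775,000 → Industrial Use Registration not required.

Commercial Permit, Nonprofit Permit, Standard License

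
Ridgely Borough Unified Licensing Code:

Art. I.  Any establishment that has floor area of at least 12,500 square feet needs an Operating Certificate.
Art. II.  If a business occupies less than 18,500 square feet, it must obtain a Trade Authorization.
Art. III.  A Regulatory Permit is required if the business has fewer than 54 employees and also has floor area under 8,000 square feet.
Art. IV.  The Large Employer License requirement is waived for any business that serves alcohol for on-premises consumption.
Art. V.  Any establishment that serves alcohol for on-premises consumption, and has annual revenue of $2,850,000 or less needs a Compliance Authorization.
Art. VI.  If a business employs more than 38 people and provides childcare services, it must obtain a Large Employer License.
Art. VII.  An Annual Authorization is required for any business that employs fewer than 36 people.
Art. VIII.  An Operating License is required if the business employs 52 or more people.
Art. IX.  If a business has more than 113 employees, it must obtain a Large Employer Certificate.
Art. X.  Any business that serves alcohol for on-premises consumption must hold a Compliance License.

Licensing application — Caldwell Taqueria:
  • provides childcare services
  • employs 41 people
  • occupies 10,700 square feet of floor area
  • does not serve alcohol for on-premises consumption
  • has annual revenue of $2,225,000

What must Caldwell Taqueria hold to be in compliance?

Large Employer License, Trade Authorization

Art. I. floor area 10,700 square feet < 12,500 square feet → Operating Certificate not required.
Art. II. floor area 10,700 square feet < 18,500 square feet → Trade Authorization required.
Art. III. employees 41 < 54; floor area 10,700 square feet ≥ 8,000 square feet → Regulatory Permit not required.
Art. IV. does not serve alcohol for on-premises consumption → Large Employer License exemption does not apply.
Art. V. does not serve alcohol for on-premises consumption; revenue $2,225,000 ≤ $2,850,000 → Compliance Authorization not required.
Art. VI. employees 41 > 38; provides childcare services → Large Employer License required.
Art. VII. employees 41 ≥ 36 → Annual Authorization not required.
Art. VIII. employees 41 < 52 → Operating License not required.
Art. IX. employees 41 ≤ 113 → Large Employer Certificate not required.
Art. X. does not serve alcohol for on-premises consumption → Compliance License not required.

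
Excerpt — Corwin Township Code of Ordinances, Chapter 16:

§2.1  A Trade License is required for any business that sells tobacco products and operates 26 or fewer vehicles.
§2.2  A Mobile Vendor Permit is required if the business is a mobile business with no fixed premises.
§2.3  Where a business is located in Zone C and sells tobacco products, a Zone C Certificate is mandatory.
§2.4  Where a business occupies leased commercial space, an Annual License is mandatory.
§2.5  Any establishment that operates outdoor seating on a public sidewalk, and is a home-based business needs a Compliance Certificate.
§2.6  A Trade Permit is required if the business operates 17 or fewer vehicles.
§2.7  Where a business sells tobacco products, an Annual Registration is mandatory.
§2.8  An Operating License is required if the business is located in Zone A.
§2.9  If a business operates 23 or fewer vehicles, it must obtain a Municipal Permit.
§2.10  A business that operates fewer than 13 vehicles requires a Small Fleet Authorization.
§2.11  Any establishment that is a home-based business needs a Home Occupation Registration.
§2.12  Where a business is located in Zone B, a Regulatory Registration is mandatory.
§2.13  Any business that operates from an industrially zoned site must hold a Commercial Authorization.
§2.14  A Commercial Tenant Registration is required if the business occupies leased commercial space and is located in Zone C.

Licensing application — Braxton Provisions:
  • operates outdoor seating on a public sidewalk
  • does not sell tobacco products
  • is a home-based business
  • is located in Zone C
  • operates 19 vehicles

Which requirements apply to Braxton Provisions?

Compliance Certificate, Home Occupation Registration, Municipal Permit

§2.1 does not sell tobacco products; vehicles 19 ≤ 26 → Trade License not required.
§2.2 is a home-based business (not: is a mobile business with no fixed premises) → Mobile Vendor Permit not required.
§2.3 is located in Zone C; does not sell tobacco products → Zone C Certificate not required.
§2.4 is a home-based business (not: occupies leased commercial space) → Annual License not required.
§2.5 operates outdoor seating on a public sidewalk; is a home-based business → Compliance Certificate required.
§2.6 vehicles 19 > 17 → Trade Permit not required.
§2.7 does not sell tobacco products → Annual Registration not required.
§2.8 is located in Zone C (not: is located in Zone A) → Operating License not required.
§2.9 vehicles 19 ≤ 23 → Municipal Permit required.
§2.10 vehicles 19 ≥ 13 → Small Fleet Authorization not required.
§2.11 is a home-based business → Home Occupation Registration required.
§2.12 is located in Zone C (not: is located in Zone B) → Regulatory Registration not required.
§2.13 is a home-based business (not: operates from an industrially zoned site) → Commercial Authorization not required.
§2.14 is a home-based business (not: occupies leased commercial space); is located in Zone C → Commercial Tenant Registration not required.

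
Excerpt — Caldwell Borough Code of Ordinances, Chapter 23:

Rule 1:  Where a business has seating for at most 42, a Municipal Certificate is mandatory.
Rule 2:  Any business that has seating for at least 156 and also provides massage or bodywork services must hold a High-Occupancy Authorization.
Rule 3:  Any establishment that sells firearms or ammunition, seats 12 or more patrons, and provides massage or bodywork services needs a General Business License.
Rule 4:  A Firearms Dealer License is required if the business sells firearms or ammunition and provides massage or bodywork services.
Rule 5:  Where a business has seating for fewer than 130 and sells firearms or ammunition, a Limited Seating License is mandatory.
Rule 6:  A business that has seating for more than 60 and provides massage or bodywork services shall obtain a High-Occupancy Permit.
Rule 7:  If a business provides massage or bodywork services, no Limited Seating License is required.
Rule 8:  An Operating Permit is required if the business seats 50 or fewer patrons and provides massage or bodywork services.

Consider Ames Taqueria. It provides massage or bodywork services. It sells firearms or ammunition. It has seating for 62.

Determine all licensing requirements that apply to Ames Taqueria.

Rule 1: seating 62 > 42 → Municipal Certificate not required.
Rule 2: seating 62 < 156; provides massage or bodywork services → High-Occupancy Authorization not required.
Rule 3: sells firearms or ammunition; seating 62 ≥ 12; provides massage or bodywork services → General Business License required.
Rule 4: sells firearms or ammunition; provides massage or bodywork services → Firearms Dealer License required.
Rule 5: seating 62 < 130; sells firearms or ammunition → Limited Seating License required.
Rule 6: seating 62 > 60; provides massage or bodywork services → High-Occupancy Permit required.
Rule 7: provides massage or bodywork services → exempt from Limited Seating License.
Rule 8: seating 62 > 50; provides massage or bodywork services → Operating Permit not required.

Firearms Dealer License, General Business License, High-Occupancy Permit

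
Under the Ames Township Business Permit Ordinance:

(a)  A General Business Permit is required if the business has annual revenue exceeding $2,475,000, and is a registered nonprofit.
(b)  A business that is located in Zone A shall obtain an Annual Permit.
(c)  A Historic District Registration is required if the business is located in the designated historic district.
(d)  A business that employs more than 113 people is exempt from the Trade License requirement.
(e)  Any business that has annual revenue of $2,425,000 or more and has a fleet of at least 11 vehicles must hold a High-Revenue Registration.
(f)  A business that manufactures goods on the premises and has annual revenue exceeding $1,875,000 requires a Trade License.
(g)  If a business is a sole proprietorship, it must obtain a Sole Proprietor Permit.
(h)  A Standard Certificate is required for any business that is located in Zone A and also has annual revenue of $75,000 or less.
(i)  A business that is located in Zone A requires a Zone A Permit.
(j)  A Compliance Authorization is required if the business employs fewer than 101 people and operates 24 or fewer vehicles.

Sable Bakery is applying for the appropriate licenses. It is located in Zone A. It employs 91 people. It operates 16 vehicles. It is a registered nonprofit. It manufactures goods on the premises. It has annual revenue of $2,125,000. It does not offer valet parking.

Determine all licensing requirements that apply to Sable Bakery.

(a) revenue $2,125,000 ≤ $2,475,000; is a registered nonprofit → General Business Permit not required.
(b) is located in Zone A → Annual Permit required.
(c) is located in Zone A (not: is located in the designated historic district) → Historic District Registration not required.
(d) employees 91 ≤ 113 → Trade License exemption does not apply.
(e) revenue $2,125,000 < $2,425,000; vehicles 16 ≥ 11 → High-Revenue Registration not required.
(f) manufactures goods on the premises; revenue $2,125,000 > $1,875,000 → Trade License required.
(g) is a registered nonprofit (not: is a sole proprietorship) → Sole Proprietor Permit not required.
(h) is located in Zone A; revenue $2,125,000 > $75,000 → Standard Certificate not required.
(i) is located in Zone A → Zone A Permit required.
(j) employees 91 < 101; vehicles 16 ≤ 24 → Compliance Authorization required.

Annual Permit, Compliance Authorization, Trade License, Zone A Permit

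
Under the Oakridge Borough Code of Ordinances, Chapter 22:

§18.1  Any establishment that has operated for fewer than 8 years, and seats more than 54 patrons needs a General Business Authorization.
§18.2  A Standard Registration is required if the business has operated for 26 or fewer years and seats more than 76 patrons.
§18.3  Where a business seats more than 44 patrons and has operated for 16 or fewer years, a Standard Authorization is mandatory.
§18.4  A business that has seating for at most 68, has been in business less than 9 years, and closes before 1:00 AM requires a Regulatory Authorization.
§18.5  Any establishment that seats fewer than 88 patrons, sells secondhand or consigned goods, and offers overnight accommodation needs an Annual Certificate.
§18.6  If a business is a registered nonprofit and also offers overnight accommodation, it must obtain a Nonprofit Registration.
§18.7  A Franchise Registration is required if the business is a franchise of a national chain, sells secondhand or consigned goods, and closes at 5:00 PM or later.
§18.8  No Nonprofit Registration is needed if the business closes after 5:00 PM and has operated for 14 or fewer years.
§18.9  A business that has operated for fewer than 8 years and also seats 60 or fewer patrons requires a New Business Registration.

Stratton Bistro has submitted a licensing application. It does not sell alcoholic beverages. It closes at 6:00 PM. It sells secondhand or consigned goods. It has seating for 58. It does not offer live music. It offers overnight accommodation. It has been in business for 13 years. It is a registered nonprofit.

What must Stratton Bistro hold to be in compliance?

§18.1 years in business 13 ≥ 8; seating 58 > 54 → General Business Authorization not required.
§18.2 years in business 13 ≤ 26; seating 58 ≤ 76 → Standard Registration not required.
§18.3 seating 58 > 44; years in business 13 ≤ 16 → Standard Authorization required.
§18.4 seating 58 ≤ 68; years in business 13 ≥ 9; closes 6:00 PM, at/before 1:00 AM → Regulatory Authorization not required.
§18.5 seating 58 < 88; sells secondhand or consigned goods; offers overnight accommodation → Annual Certificate required.
§18.6 is a registered nonprofit; offers overnight accommodation → Nonprofit Registration required.
§18.7 is a registered nonprofit (not: is a franchise of a national chain); sells secondhand or consigned goods; closes 6:00 PM, after 5:00 PM → Franchise Registration not required.
§18.8 closes 6:00 PM, after 5:00 PM; years in business 13 ≤ 14 → exempt from Nonprofit Registration.
§18.9 years in business 13 ≥ 8; seating 58 ≤ 60 → New Business Registration not required.

Annual Certificate, Standard Authorization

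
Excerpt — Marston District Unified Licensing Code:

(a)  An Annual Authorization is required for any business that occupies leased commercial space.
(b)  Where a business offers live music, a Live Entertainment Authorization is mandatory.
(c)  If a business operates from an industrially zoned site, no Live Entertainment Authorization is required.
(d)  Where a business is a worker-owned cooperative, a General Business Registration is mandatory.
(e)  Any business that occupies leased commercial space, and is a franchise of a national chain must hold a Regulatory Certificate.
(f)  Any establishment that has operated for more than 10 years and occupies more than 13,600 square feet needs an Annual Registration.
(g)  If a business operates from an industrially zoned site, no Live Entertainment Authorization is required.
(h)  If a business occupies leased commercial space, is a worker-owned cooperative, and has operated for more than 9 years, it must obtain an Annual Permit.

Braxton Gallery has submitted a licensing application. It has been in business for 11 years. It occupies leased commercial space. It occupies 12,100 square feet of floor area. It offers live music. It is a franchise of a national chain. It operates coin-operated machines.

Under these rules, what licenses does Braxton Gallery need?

Annual Authorization, Live Entertainment Authorization, Regulatory Certificate

(a) occupies leased commercial space → Annual Authorization required.
(b) offers live music → Live Entertainment Authorization required.
(c) occupies leased commercial space (not: operates from an industrially zoned site) → Live Entertainment Authorization exemption does not apply.
(d) is a franchise of a national chain (not: is a worker-owned cooperative) → General Business Registration not required.
(e) occupies leased commercial space; is a franchise of a national chain → Regulatory Certificate required.
(f) years in business 11 > 10; floor area 12,100 square feet ≤ 13,600 square feet → Annual Registration not required.
(g) occupies leased commercial space (not: operates from an industrially zoned site) → Live Entertainment Authorization exemption does not apply.
(h) occupies leased commercial space; is a franchise of a national chain (not: is a worker-owned cooperative); years in business 11 > 9 → Annual Permit not required.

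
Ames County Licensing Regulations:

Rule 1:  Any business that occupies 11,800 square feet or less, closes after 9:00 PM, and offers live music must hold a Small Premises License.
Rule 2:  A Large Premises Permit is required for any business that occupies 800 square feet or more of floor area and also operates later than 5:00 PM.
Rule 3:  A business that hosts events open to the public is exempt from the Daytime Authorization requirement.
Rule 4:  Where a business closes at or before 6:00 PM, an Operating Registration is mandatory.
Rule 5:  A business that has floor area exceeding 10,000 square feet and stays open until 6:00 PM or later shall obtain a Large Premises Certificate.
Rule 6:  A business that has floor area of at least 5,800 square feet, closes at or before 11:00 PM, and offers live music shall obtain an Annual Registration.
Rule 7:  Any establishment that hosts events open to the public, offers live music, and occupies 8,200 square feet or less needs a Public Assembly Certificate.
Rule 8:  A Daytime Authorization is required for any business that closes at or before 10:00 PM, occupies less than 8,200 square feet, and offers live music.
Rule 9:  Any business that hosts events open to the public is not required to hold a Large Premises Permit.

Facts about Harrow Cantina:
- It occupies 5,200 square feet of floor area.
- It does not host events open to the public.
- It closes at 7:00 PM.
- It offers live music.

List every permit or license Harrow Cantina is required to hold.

Rule 1: floor area 5,200 square feet ≤ 11,800 square feet; closes 7:00 PM, at/before 9:00 PM; offers live music → Small Premises License not required.
Rule 2: floor area 5,200 square feet ≥ 800 square feet; closes 7:00 PM, after 5:00 PM → Large Premises Permit required.
Rule 3: does not host events open to the public → Daytime Authorization exemption does not apply.
Rule 4: closes 7:00 PM, after 6:00 PM → Operating Registration not required.
Rule 5: floor area 5,200 square feet ≤ 10,000 square feet; closes 7:00 PM, after 6:00 PM → Large Premises Certificate not required.
Rule 6: floor area 5,200 square feet < 5,800 square feet; closes 7:00 PM, at/before 11:00 PM; offers live music → Annual Registration not required.
Rule 7: does not host events open to the public; offers live music; floor area 5,200 square feet ≤ 8,200 square feet → Public Assembly Certificate not required.
Rule 8: closes 7:00 PM, at/before 10:00 PM; floor area 5,200 square feet < 8,200 square feet; offers live music → Daytime Authorization required.
Rule 9: does not host events open to the public → Large Premises Permit exemption does not apply.

Daytime Authorization, Large Premises Permit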